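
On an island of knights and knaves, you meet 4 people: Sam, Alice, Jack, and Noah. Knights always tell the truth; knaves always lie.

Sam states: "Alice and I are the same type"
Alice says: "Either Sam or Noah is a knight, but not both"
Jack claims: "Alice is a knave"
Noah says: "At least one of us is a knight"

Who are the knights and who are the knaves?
Sam is a knave.
Alice is a knight.
Jack is a knave.
Noah is a knight.

Verification:
- Sam (knave) says "Alice and I are the same type" - this is FALSE (a lie) because Sam is a knave and Alice is a knight.
- Alice (knight) says "Either Sam or Noah is a knight, but not both" - this is TRUE because Sam is a knave and Noah is a knight.
- Jack (knave) says "Alice is a knave" - this is FALSE (a lie) because Alice is a knight.
- Noah (knight) says "At least one of us is a knight" - this is TRUE because Alice and Noah are knights.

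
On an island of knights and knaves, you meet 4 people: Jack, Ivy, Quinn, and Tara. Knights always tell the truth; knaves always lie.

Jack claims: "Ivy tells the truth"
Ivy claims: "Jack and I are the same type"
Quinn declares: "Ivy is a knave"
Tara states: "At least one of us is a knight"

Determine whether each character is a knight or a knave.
Jack is a knight.
Ivy is a knight.
Quinn is a knave.
Tara is a knight.

Verification:
- Jack (knight) says "Ivy tells the truth" - this is TRUE because Ivy is a knight.
- Ivy (knight) says "Jack and I are the same type" - this is TRUE because Ivy is a knight and Jack is a knight.
- Quinn (knave) says "Ivy is a knave" - this is FALSE (a lie) because Ivy is a knight.
- Tara (knight) says "At least one of us is a knight" - this is TRUE because Jack, Ivy, and Tara are knights.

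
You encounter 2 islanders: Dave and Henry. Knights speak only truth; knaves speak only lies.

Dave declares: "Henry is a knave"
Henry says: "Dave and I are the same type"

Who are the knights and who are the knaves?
Dave is a knight.
Henry is a knave.

Verification:
- Dave (knight) says "Henry is a knave" - this is TRUE because Henry is a knave.
- Henry (knave) says "Dave and I are the same type" - this is FALSE (a lie) because Henry is a knave and Dave is a knight.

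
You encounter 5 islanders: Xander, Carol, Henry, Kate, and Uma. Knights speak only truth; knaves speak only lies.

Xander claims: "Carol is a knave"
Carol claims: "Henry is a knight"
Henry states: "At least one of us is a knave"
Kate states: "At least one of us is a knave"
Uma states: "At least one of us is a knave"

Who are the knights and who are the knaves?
Xander is a knave.
Carol is a knight.
Henry is a knight.
Kate is a knight.
Uma is a knight.

Verification:
- Xander (knave) says "Carol is a knave" - this is FALSE (a lie) because Carol is a knight.
- Carol (knight) says "Henry is a knight" - this is TRUE because Henry is a knight.
- Henry (knight) says "At least one of us is a knave" - this is TRUE because Xander is a knave.
- Kate (knight) says "At least one of us is a knave" - this is TRUE because Xander is a knave.
- Uma (knight) says "At least one of us is a knave" - this is TRUE because Xander is a knave.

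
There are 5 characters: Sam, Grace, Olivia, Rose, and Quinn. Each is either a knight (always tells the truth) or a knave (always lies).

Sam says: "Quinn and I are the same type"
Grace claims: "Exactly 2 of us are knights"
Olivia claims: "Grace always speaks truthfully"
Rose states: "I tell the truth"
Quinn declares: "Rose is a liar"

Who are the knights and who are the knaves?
Sam is a knave.
Grace is a knave.
Olivia is a knave.
Rose is a knave.
Quinn is a knight.

Verification:
- Sam (knave) says "Quinn and I are the same type" - this is FALSE (a lie) because Sam is a knave and Quinn is a knight.
- Grace (knave) says "Exactly 2 of us are knights" - this is FALSE (a lie) because there are 1 knights.
- Olivia (knave) says "Grace always speaks truthfully" - this is FALSE (a lie) because Grace is a knave.
- Rose (knave) says "I tell the truth" - this is FALSE (a lie) because Rose is a knave.
- Quinn (knight) says "Rose is a liar" - this is TRUE because Rose is a knave.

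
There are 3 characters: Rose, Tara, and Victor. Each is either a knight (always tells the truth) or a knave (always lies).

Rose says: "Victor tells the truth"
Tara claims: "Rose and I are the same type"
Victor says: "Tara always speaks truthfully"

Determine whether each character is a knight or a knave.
Rose is a knight.
Tara is a knight.
Victor is a knight.

Verification:
- Rose (knight) says "Victor tells the truth" - this is TRUE because Victor is a knight.
- Tara (knight) says "Rose and I are the same type" - this is TRUE because Tara is a knight and Rose is a knight.
- Victor (knight) says "Tara always speaks truthfully" - this is TRUE because Tara is a knight.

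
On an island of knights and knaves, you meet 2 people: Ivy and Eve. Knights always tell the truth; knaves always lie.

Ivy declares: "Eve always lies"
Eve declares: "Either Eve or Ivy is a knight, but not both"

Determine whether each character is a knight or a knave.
Ivy is a knave.
Eve is a knight.

Verification:
- Ivy (knave) says "Eve always lies" - this is FALSE (a lie) because Eve is a knight.
- Eve (knight) says "Either Eve or Ivy is a knight, but not both" - this is TRUE because Eve is a knight and Ivy is a knave.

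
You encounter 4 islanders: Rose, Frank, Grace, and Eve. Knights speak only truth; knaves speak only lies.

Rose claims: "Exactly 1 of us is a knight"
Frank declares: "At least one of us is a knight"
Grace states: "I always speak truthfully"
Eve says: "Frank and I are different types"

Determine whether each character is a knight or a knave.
Rose is a knave.
Frank is a knave.
Grace is a knave.
Eve is a knave.

Verification:
- Rose (knave) says "Exactly 1 of us is a knight" - this is FALSE (a lie) because there are 0 knights.
- Frank (knave) says "At least one of us is a knight" - this is FALSE (a lie) because no one is a knight.
- Grace (knave) says "I always speak truthfully" - this is FALSE (a lie) because Grace is a knave.
- Eve (knave) says "Frank and I are different types" - this is FALSE (a lie) because Eve is a knave and Frank is a knave.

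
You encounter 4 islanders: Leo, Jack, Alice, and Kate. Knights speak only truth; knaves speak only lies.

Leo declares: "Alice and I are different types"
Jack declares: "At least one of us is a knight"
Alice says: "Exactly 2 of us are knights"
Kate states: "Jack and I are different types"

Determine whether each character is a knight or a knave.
Leo is a knave.
Jack is a knave.
Alice is a knave.
Kate is a knave.

Verification:
- Leo (knave) says "Alice and I are different types" - this is FALSE (a lie) because Leo is a knave and Alice is a knave.
- Jack (knave) says "At least one of us is a knight" - this is FALSE (a lie) because no one is a knight.
- Alice (knave) says "Exactly 2 of us are knights" - this is FALSE (a lie) because there are 0 knights.
- Kate (knave) says "Jack and I are different types" - this is FALSE (a lie) because Kate is a knave and Jack is a knave.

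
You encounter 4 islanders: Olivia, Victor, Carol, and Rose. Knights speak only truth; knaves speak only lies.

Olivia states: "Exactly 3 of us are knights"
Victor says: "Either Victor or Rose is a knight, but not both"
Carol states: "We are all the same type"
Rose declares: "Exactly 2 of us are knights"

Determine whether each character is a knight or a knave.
Olivia is a knave.
Victor is a knight.
Carol is a knave.
Rose is a knave.

Verification:
- Olivia (knave) says "Exactly 3 of us are knights" - this is FALSE (a lie) because there are 1 knights.
- Victor (knight) says "Either Victor or Rose is a knight, but not both" - this is TRUE because Victor is a knight and Rose is a knave.
- Carol (knave) says "We are all the same type" - this is FALSE (a lie) because Victor is a knight and Olivia, Carol, and Rose are knaves.
- Rose (knave) says "Exactly 2 of us are knights" - this is FALSE (a lie) because there are 1 knights.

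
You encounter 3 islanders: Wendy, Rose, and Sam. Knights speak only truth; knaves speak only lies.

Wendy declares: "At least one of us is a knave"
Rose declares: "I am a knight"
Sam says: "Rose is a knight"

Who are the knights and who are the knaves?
Wendy is a knight.
Rose is a knave.
Sam is a knave.

Verification:
- Wendy (knight) says "At least one of us is a knave" - this is TRUE because Rose and Sam are knaves.
- Rose (knave) says "I am a knight" - this is FALSE (a lie) because Rose is a knave.
- Sam (knave) says "Rose is a knight" - this is FALSE (a lie) because Rose is a knave.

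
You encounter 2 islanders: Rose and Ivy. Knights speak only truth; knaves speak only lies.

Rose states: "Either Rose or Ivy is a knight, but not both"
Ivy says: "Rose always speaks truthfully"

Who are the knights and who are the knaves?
Rose is a knave.
Ivy is a knave.

Verification:
- Rose (knave) says "Either Rose or Ivy is a knight, but not both" - this is FALSE (a lie) because Rose is a knave and Ivy is a knave.
- Ivy (knave) says "Rose always speaks truthfully" - this is FALSE (a lie) because Rose is a knave.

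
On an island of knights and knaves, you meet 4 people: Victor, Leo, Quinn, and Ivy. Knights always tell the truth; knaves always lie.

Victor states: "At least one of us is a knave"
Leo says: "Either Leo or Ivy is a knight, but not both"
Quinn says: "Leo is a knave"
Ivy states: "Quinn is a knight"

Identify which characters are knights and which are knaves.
Victor is a knight.
Leo is a knight.
Quinn is a knave.
Ivy is a knave.

Verification:
- Victor (knight) says "At least one of us is a knave" - this is TRUE because Quinn and Ivy are knaves.
- Leo (knight) says "Either Leo or Ivy is a knight, but not both" - this is TRUE because Leo is a knight and Ivy is a knave.
- Quinn (knave) says "Leo is a knave" - this is FALSE (a lie) because Leo is a knight.
- Ivy (knave) says "Quinn is a knight" - this is FALSE (a lie) because Quinn is a knave.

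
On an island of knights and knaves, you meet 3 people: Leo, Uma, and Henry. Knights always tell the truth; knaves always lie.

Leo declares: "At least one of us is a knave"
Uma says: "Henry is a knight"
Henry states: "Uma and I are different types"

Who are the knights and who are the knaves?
Leo is a knight.
Uma is a knave.
Henry is a knave.

Verification:
- Leo (knight) says "At least one of us is a knave" - this is TRUE because Uma and Henry are knaves.
- Uma (knave) says "Henry is a knight" - this is FALSE (a lie) because Henry is a knave.
- Henry (knave) says "Uma and I are different types" - this is FALSE (a lie) because Henry is a knave and Uma is a knave.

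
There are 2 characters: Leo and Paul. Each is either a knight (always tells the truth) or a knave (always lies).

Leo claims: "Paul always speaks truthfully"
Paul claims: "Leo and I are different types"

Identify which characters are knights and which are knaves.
Leo is a knave.
Paul is a knave.

Verification:
- Leo (knave) says "Paul always speaks truthfully" - this is FALSE (a lie) because Paul is a knave.
- Paul (knave) says "Leo and I are different types" - this is FALSE (a lie) because Paul is a knave and Leo is a knave.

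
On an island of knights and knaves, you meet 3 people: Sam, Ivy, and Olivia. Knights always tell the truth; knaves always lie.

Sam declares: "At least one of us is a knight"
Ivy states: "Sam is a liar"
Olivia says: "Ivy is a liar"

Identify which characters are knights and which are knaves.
Sam is a knight.
Ivy is a knave.
Olivia is a knight.

Verification:
- Sam (knight) says "At least one of us is a knight" - this is TRUE because Sam and Olivia are knights.
- Ivy (knave) says "Sam is a liar" - this is FALSE (a lie) because Sam is a knight.
- Olivia (knight) says "Ivy is a liar" - this is TRUE because Ivy is a knave.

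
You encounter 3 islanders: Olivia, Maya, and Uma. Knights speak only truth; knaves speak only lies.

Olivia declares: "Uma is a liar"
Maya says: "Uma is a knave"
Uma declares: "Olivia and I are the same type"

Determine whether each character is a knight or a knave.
Olivia is a knight.
Maya is a knight.
Uma is a knave.

Verification:
- Olivia (knight) says "Uma is a liar" - this is TRUE because Uma is a knave.
- Maya (knight) says "Uma is a knave" - this is TRUE because Uma is a knave.
- Uma (knave) says "Olivia and I are the same type" - this is FALSE (a lie) because Uma is a knave and Olivia is a knight.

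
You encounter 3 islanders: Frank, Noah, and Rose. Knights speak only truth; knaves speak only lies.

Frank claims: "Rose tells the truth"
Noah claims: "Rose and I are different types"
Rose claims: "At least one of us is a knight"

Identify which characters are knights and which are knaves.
Frank is a knave.
Noah is a knave.
Rose is a knave.

Verification:
- Frank (knave) says "Rose tells the truth" - this is FALSE (a lie) because Rose is a knave.
- Noah (knave) says "Rose and I are different types" - this is FALSE (a lie) because Noah is a knave and Rose is a knave.
- Rose (knave) says "At least one of us is a knight" - this is FALSE (a lie) because no one is a knight.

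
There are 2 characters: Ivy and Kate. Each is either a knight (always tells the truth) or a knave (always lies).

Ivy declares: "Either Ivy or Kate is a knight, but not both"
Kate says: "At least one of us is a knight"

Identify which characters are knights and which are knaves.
Ivy is a knave.
Kate is a knave.

Verification:
- Ivy (knave) says "Either Ivy or Kate is a knight, but not both" - this is FALSE (a lie) because Ivy is a knave and Kate is a knave.
- Kate (knave) says "At least one of us is a knight" - this is FALSE (a lie) because no one is a knight.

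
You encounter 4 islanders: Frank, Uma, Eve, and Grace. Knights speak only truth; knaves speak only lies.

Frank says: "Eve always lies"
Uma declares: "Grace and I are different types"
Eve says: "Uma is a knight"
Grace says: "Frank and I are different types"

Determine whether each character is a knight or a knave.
Frank is a knave.
Uma is a knight.
Eve is a knight.
Grace is a knave.

Verification:
- Frank (knave) says "Eve always lies" - this is FALSE (a lie) because Eve is a knight.
- Uma (knight) says "Grace and I are different types" - this is TRUE because Uma is a knight and Grace is a knave.
- Eve (knight) says "Uma is a knight" - this is TRUE because Uma is a knight.
- Grace (knave) says "Frank and I are different types" - this is FALSE (a lie) because Grace is a knave and Frank is a knave.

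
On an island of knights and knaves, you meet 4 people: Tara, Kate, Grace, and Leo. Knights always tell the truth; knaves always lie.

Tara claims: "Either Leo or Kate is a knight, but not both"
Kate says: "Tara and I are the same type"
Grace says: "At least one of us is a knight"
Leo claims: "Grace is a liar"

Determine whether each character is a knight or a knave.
Tara is a knight.
Kate is a knight.
Grace is a knight.
Leo is a knave.

Verification:
- Tara (knight) says "Either Leo or Kate is a knight, but not both" - this is TRUE because Leo is a knave and Kate is a knight.
- Kate (knight) says "Tara and I are the same type" - this is TRUE because Kate is a knight and Tara is a knight.
- Grace (knight) says "At least one of us is a knight" - this is TRUE because Tara, Kate, and Grace are knights.
- Leo (knave) says "Grace is a liar" - this is FALSE (a lie) because Grace is a knight.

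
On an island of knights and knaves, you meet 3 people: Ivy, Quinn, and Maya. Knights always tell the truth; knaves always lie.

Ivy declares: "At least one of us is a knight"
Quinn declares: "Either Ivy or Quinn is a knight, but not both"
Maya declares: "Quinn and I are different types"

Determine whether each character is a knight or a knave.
Ivy is a knave.
Quinn is a knave.
Maya is a knave.

Verification:
- Ivy (knave) says "At least one of us is a knight" - this is FALSE (a lie) because no one is a knight.
- Quinn (knave) says "Either Ivy or Quinn is a knight, but not both" - this is FALSE (a lie) because Ivy is a knave and Quinn is a knave.
- Maya (knave) says "Quinn and I are different types" - this is FALSE (a lie) because Maya is a knave and Quinn is a knave.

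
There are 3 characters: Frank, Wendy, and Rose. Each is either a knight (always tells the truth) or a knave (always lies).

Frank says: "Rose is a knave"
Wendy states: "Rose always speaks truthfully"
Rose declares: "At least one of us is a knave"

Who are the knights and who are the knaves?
Frank is a knave.
Wendy is a knight.
Rose is a knight.

Verification:
- Frank (knave) says "Rose is a knave" - this is FALSE (a lie) because Rose is a knight.
- Wendy (knight) says "Rose always speaks truthfully" - this is TRUE because Rose is a knight.
- Rose (knight) says "At least one of us is a knave" - this is TRUE because Frank is a knave.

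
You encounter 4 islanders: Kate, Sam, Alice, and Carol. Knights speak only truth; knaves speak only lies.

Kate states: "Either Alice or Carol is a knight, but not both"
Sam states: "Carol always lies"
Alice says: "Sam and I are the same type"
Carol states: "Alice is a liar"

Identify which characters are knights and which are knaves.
Kate is a knight.
Sam is a knight.
Alice is a knight.
Carol is a knave.

Verification:
- Kate (knight) says "Either Alice or Carol is a knight, but not both" - this is TRUE because Alice is a knight and Carol is a knave.
- Sam (knight) says "Carol always lies" - this is TRUE because Carol is a knave.
- Alice (knight) says "Sam and I are the same type" - this is TRUE because Alice is a knight and Sam is a knight.
- Carol (knave) says "Alice is a liar" - this is FALSE (a lie) because Alice is a knight.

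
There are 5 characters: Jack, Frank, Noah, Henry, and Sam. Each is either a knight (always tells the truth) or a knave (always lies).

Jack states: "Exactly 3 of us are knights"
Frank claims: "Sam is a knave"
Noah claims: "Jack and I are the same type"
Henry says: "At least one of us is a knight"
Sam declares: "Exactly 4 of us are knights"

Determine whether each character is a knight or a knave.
Jack is a knight.
Frank is a knight.
Noah is a knave.
Henry is a knight.
Sam is a knave.

Verification:
- Jack (knight) says "Exactly 3 of us are knights" - this is TRUE because there are 3 knights.
- Frank (knight) says "Sam is a knave" - this is TRUE because Sam is a knave.
- Noah (knave) says "Jack and I are the same type" - this is FALSE (a lie) because Noah is a knave and Jack is a knight.
- Henry (knight) says "At least one of us is a knight" - this is TRUE because Jack, Frank, and Henry are knights.
- Sam (knave) says "Exactly 4 of us are knights" - this is FALSE (a lie) because there are 3 knights.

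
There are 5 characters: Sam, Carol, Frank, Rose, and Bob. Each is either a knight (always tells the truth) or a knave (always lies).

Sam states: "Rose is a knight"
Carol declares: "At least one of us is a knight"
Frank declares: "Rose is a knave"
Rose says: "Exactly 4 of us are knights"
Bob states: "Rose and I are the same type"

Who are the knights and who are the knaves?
Sam is a knight.
Carol is a knight.
Frank is a knave.
Rose is a knight.
Bob is a knight.

Verification:
- Sam (knight) says "Rose is a knight" - this is TRUE because Rose is a knight.
- Carol (knight) says "At least one of us is a knight" - this is TRUE because Sam, Carol, Rose, and Bob are knights.
- Frank (knave) says "Rose is a knave" - this is FALSE (a lie) because Rose is a knight.
- Rose (knight) says "Exactly 4 of us are knights" - this is TRUE because there are 4 knights.
- Bob (knight) says "Rose and I are the same type" - this is TRUE because Bob is a knight and Rose is a knight.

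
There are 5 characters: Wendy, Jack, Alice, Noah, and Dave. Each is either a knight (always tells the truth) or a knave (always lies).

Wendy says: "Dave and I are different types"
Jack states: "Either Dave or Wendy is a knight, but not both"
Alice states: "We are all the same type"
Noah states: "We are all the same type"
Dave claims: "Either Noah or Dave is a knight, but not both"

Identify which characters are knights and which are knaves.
Wendy is a knight.
Jack is a knight.
Alice is a knave.
Noah is a knave.
Dave is a knave.

Verification:
- Wendy (knight) says "Dave and I are different types" - this is TRUE because Wendy is a knight and Dave is a knave.
- Jack (knight) says "Either Dave or Wendy is a knight, but not both" - this is TRUE because Dave is a knave and Wendy is a knight.
- Alice (knave) says "We are all the same type" - this is FALSE (a lie) because Wendy and Jack are knights and Alice, Noah, and Dave are knaves.
- Noah (knave) says "We are all the same type" - this is FALSE (a lie) because Wendy and Jack are knights and Alice, Noah, and Dave are knaves.
- Dave (knave) says "Either Noah or Dave is a knight, but not both" - this is FALSE (a lie) because Noah is a knave and Dave is a knave.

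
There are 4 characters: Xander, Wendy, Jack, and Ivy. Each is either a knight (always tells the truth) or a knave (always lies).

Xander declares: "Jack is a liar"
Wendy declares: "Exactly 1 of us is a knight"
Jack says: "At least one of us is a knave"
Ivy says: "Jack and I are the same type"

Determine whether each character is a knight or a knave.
Xander is a knave.
Wendy is a knave.
Jack is a knight.
Ivy is a knight.

Verification:
- Xander (knave) says "Jack is a liar" - this is FALSE (a lie) because Jack is a knight.
- Wendy (knave) says "Exactly 1 of us is a knight" - this is FALSE (a lie) because there are 2 knights.
- Jack (knight) says "At least one of us is a knave" - this is TRUE because Xander and Wendy are knaves.
- Ivy (knight) says "Jack and I are the same type" - this is TRUE because Ivy is a knight and Jack is a knight.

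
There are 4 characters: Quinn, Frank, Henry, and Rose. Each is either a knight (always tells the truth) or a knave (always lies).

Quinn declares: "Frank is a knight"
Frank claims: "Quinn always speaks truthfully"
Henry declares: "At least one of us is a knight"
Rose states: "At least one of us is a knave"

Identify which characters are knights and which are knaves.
Quinn is a knave.
Frank is a knave.
Henry is a knight.
Rose is a knight.

Verification:
- Quinn (knave) says "Frank is a knight" - this is FALSE (a lie) because Frank is a knave.
- Frank (knave) says "Quinn always speaks truthfully" - this is FALSE (a lie) because Quinn is a knave.
- Henry (knight) says "At least one of us is a knight" - this is TRUE because Henry and Rose are knights.
- Rose (knight) says "At least one of us is a knave" - this is TRUE because Quinn and Frank are knaves.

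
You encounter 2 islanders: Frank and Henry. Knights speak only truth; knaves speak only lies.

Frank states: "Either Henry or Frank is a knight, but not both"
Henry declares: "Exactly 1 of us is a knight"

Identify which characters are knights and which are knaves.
Frank is a knave.
Henry is a knave.

Verification:
- Frank (knave) says "Either Henry or Frank is a knight, but not both" - this is FALSE (a lie) because Henry is a knave and Frank is a knave.
- Henry (knave) says "Exactly 1 of us is a knight" - this is FALSE (a lie) because there are 0 knights.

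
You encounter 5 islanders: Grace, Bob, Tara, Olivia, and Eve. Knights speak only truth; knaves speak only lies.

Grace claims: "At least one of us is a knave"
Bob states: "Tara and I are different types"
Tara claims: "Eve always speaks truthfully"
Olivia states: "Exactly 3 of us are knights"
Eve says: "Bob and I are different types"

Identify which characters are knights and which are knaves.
Grace is a knight.
Bob is a knave.
Tara is a knave.
Olivia is a knave.
Eve is a knave.

Verification:
- Grace (knight) says "At least one of us is a knave" - this is TRUE because Bob, Tara, Olivia, and Eve are knaves.
- Bob (knave) says "Tara and I are different types" - this is FALSE (a lie) because Bob is a knave and Tara is a knave.
- Tara (knave) says "Eve always speaks truthfully" - this is FALSE (a lie) because Eve is a knave.
- Olivia (knave) says "Exactly 3 of us are knights" - this is FALSE (a lie) because there are 1 knights.
- Eve (knave) says "Bob and I are different types" - this is FALSE (a lie) because Eve is a knave and Bob is a knave.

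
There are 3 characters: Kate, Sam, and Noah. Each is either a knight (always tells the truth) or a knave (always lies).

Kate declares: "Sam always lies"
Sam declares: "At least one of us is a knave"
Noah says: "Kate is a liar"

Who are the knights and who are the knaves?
Kate is a knave.
Sam is a knight.
Noah is a knight.

Verification:
- Kate (knave) says "Sam always lies" - this is FALSE (a lie) because Sam is a knight.
- Sam (knight) says "At least one of us is a knave" - this is TRUE because Kate is a knave.
- Noah (knight) says "Kate is a liar" - this is TRUE because Kate is a knave.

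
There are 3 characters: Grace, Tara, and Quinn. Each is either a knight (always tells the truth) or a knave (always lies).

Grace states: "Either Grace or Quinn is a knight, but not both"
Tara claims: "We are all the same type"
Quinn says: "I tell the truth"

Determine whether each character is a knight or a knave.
Grace is a knight.
Tara is a knave.
Quinn is a knave.

Verification:
- Grace (knight) says "Either Grace or Quinn is a knight, but not both" - this is TRUE because Grace is a knight and Quinn is a knave.
- Tara (knave) says "We are all the same type" - this is FALSE (a lie) because Grace is a knight and Tara and Quinn are knaves.
- Quinn (knave) says "I tell the truth" - this is FALSE (a lie) because Quinn is a knave.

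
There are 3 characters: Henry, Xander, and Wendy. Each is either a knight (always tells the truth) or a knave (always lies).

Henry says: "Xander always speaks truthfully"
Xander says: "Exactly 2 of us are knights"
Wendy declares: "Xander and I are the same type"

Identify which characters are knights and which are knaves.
Henry is a knight.
Xander is a knight.
Wendy is a knave.

Verification:
- Henry (knight) says "Xander always speaks truthfully" - this is TRUE because Xander is a knight.
- Xander (knight) says "Exactly 2 of us are knights" - this is TRUE because there are 2 knights.
- Wendy (knave) says "Xander and I are the same type" - this is FALSE (a lie) because Wendy is a knave and Xander is a knight.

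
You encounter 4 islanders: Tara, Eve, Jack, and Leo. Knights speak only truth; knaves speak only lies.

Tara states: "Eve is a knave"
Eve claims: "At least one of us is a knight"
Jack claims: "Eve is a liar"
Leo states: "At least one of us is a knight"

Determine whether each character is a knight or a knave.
Tara is a knave.
Eve is a knight.
Jack is a knave.
Leo is a knight.

Verification:
- Tara (knave) says "Eve is a knave" - this is FALSE (a lie) because Eve is a knight.
- Eve (knight) says "At least one of us is a knight" - this is TRUE because Eve and Leo are knights.
- Jack (knave) says "Eve is a liar" - this is FALSE (a lie) because Eve is a knight.
- Leo (knight) says "At least one of us is a knight" - this is TRUE because Eve and Leo are knights.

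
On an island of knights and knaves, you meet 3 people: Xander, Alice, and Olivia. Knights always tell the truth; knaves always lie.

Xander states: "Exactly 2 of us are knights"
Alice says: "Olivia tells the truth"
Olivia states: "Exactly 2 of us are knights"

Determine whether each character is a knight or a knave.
Xander is a knave.
Alice is a knave.
Olivia is a knave.

Verification:
- Xander (knave) says "Exactly 2 of us are knights" - this is FALSE (a lie) because there are 0 knights.
- Alice (knave) says "Olivia tells the truth" - this is FALSE (a lie) because Olivia is a knave.
- Olivia (knave) says "Exactly 2 of us are knights" - this is FALSE (a lie) because there are 0 knights.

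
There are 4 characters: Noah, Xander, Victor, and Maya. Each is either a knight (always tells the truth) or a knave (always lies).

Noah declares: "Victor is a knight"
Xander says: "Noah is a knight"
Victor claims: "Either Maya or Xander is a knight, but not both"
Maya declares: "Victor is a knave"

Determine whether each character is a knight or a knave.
Noah is a knight.
Xander is a knight.
Victor is a knight.
Maya is a knave.

Verification:
- Noah (knight) says "Victor is a knight" - this is TRUE because Victor is a knight.
- Xander (knight) says "Noah is a knight" - this is TRUE because Noah is a knight.
- Victor (knight) says "Either Maya or Xander is a knight, but not both" - this is TRUE because Maya is a knave and Xander is a knight.
- Maya (knave) says "Victor is a knave" - this is FALSE (a lie) because Victor is a knight.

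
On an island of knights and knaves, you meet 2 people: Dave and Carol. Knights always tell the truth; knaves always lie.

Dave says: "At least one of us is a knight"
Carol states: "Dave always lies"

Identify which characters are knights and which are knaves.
Dave is a knight.
Carol is a knave.

Verification:
- Dave (knight) says "At least one of us is a knight" - this is TRUE because Dave is a knight.
- Carol (knave) says "Dave always lies" - this is FALSE (a lie) because Dave is a knight.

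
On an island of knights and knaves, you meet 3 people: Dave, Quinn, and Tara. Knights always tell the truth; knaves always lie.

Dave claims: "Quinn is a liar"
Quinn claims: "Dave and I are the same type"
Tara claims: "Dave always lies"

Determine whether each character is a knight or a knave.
Dave is a knight.
Quinn is a knave.
Tara is a knave.

Verification:
- Dave (knight) says "Quinn is a liar" - this is TRUE because Quinn is a knave.
- Quinn (knave) says "Dave and I are the same type" - this is FALSE (a lie) because Quinn is a knave and Dave is a knight.
- Tara (knave) says "Dave always lies" - this is FALSE (a lie) because Dave is a knight.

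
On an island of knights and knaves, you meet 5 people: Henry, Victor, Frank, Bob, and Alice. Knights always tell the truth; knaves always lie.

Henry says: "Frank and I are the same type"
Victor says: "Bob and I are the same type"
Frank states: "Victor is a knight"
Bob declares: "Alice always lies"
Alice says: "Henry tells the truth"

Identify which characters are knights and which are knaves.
Henry is a knave.
Victor is a knight.
Frank is a knight.
Bob is a knight.
Alice is a knave.

Verification:
- Henry (knave) says "Frank and I are the same type" - this is FALSE (a lie) because Henry is a knave and Frank is a knight.
- Victor (knight) says "Bob and I are the same type" - this is TRUE because Victor is a knight and Bob is a knight.
- Frank (knight) says "Victor is a knight" - this is TRUE because Victor is a knight.
- Bob (knight) says "Alice always lies" - this is TRUE because Alice is a knave.
- Alice (knave) says "Henry tells the truth" - this is FALSE (a lie) because Henry is a knave.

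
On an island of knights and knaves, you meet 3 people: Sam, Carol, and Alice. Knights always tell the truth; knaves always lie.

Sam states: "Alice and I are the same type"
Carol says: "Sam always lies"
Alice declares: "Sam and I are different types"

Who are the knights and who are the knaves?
Sam is a knave.
Carol is a knight.
Alice is a knight.

Verification:
- Sam (knave) says "Alice and I are the same type" - this is FALSE (a lie) because Sam is a knave and Alice is a knight.
- Carol (knight) says "Sam always lies" - this is TRUE because Sam is a knave.
- Alice (knight) says "Sam and I are different types" - this is TRUE because Alice is a knight and Sam is a knave.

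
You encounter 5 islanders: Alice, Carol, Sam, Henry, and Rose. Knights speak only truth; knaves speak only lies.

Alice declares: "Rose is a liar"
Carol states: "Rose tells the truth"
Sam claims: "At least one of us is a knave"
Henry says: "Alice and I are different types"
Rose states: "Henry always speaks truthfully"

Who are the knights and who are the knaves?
Alice is a knave.
Carol is a knight.
Sam is a knight.
Henry is a knight.
Rose is a knight.

Verification:
- Alice (knave) says "Rose is a liar" - this is FALSE (a lie) because Rose is a knight.
- Carol (knight) says "Rose tells the truth" - this is TRUE because Rose is a knight.
- Sam (knight) says "At least one of us is a knave" - this is TRUE because Alice is a knave.
- Henry (knight) says "Alice and I are different types" - this is TRUE because Henry is a knight and Alice is a knave.
- Rose (knight) says "Henry always speaks truthfully" - this is TRUE because Henry is a knight.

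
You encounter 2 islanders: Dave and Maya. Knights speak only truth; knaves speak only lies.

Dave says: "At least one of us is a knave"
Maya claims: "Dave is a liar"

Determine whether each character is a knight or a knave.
Dave is a knight.
Maya is a knave.

Verification:
- Dave (knight) says "At least one of us is a knave" - this is TRUE because Maya is a knave.
- Maya (knave) says "Dave is a liar" - this is FALSE (a lie) because Dave is a knight.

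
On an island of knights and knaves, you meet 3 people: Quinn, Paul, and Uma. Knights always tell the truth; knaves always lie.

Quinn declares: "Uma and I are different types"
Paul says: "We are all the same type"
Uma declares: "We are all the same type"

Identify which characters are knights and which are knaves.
Quinn is a knight.
Paul is a knave.
Uma is a knave.

Verification:
- Quinn (knight) says "Uma and I are different types" - this is TRUE because Quinn is a knight and Uma is a knave.
- Paul (knave) says "We are all the same type" - this is FALSE (a lie) because Quinn is a knight and Paul and Uma are knaves.
- Uma (knave) says "We are all the same type" - this is FALSE (a lie) because Quinn is a knight and Paul and Uma are knaves.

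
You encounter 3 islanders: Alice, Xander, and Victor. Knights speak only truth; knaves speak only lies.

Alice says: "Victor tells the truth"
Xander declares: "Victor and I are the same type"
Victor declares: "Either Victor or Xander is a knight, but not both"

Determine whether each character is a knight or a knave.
Alice is a knight.
Xander is a knave.
Victor is a knight.

Verification:
- Alice (knight) says "Victor tells the truth" - this is TRUE because Victor is a knight.
- Xander (knave) says "Victor and I are the same type" - this is FALSE (a lie) because Xander is a knave and Victor is a knight.
- Victor (knight) says "Either Victor or Xander is a knight, but not both" - this is TRUE because Victor is a knight and Xander is a knave.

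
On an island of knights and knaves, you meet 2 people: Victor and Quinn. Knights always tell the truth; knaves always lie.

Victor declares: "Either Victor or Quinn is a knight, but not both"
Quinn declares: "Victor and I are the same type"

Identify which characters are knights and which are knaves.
Victor is a knight.
Quinn is a knave.

Verification:
- Victor (knight) says "Either Victor or Quinn is a knight, but not both" - this is TRUE because Victor is a knight and Quinn is a knave.
- Quinn (knave) says "Victor and I are the same type" - this is FALSE (a lie) because Quinn is a knave and Victor is a knight.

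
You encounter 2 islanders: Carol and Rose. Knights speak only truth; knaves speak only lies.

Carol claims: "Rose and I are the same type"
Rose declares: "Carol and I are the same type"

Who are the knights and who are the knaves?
Carol is a knight.
Rose is a knight.

Verification:
- Carol (knight) says "Rose and I are the same type" - this is TRUE because Carol is a knight and Rose is a knight.
- Rose (knight) says "Carol and I are the same type" - this is TRUE because Rose is a knight and Carol is a knight.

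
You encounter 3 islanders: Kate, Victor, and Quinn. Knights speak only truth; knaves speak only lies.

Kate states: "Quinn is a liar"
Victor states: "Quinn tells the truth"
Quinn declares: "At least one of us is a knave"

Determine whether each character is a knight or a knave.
Kate is a knave.
Victor is a knight.
Quinn is a knight.

Verification:
- Kate (knave) says "Quinn is a liar" - this is FALSE (a lie) because Quinn is a knight.
- Victor (knight) says "Quinn tells the truth" - this is TRUE because Quinn is a knight.
- Quinn (knight) says "At least one of us is a knave" - this is TRUE because Kate is a knave.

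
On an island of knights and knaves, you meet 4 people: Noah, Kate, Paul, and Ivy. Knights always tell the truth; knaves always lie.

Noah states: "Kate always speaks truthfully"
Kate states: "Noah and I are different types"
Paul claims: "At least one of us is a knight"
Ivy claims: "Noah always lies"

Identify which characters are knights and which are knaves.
Noah is a knave.
Kate is a knave.
Paul is a knight.
Ivy is a knight.

Verification:
- Noah (knave) says "Kate always speaks truthfully" - this is FALSE (a lie) because Kate is a knave.
- Kate (knave) says "Noah and I are different types" - this is FALSE (a lie) because Kate is a knave and Noah is a knave.
- Paul (knight) says "At least one of us is a knight" - this is TRUE because Paul and Ivy are knights.
- Ivy (knight) says "Noah always lies" - this is TRUE because Noah is a knave.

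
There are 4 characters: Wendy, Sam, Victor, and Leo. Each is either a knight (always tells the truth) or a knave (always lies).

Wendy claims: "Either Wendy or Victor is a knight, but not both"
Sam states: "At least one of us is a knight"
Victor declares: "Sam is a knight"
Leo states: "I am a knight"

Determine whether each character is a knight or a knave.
Wendy is a knave.
Sam is a knave.
Victor is a knave.
Leo is a knave.

Verification:
- Wendy (knave) says "Either Wendy or Victor is a knight, but not both" - this is FALSE (a lie) because Wendy is a knave and Victor is a knave.
- Sam (knave) says "At least one of us is a knight" - this is FALSE (a lie) because no one is a knight.
- Victor (knave) says "Sam is a knight" - this is FALSE (a lie) because Sam is a knave.
- Leo (knave) says "I am a knight" - this is FALSE (a lie) because Leo is a knave.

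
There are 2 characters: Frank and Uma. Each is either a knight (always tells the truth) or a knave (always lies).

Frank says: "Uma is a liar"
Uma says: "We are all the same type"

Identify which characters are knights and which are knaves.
Frank is a knight.
Uma is a knave.

Verification:
- Frank (knight) says "Uma is a liar" - this is TRUE because Uma is a knave.
- Uma (knave) says "We are all the same type" - this is FALSE (a lie) because Frank is a knight and Uma is a knave.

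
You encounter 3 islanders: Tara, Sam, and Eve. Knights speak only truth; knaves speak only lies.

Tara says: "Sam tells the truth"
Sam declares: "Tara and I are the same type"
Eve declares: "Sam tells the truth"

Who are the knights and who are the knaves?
Tara is a knight.
Sam is a knight.
Eve is a knight.

Verification:
- Tara (knight) says "Sam tells the truth" - this is TRUE because Sam is a knight.
- Sam (knight) says "Tara and I are the same type" - this is TRUE because Sam is a knight and Tara is a knight.
- Eve (knight) says "Sam tells the truth" - this is TRUE because Sam is a knight.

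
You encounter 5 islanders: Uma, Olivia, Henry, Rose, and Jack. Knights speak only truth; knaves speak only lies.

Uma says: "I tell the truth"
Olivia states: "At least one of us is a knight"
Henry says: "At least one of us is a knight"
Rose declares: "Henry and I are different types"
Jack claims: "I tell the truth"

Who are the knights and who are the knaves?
Uma is a knave.
Olivia is a knave.
Henry is a knave.
Rose is a knave.
Jack is a knave.

Verification:
- Uma (knave) says "I tell the truth" - this is FALSE (a lie) because Uma is a knave.
- Olivia (knave) says "At least one of us is a knight" - this is FALSE (a lie) because no one is a knight.
- Henry (knave) says "At least one of us is a knight" - this is FALSE (a lie) because no one is a knight.
- Rose (knave) says "Henry and I are different types" - this is FALSE (a lie) because Rose is a knave and Henry is a knave.
- Jack (knave) says "I tell the truth" - this is FALSE (a lie) because Jack is a knave.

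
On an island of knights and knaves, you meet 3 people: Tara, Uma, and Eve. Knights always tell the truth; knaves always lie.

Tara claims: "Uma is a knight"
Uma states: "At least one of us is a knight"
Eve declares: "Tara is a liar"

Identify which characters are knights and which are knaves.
Tara is a knight.
Uma is a knight.
Eve is a knave.

Verification:
- Tara (knight) says "Uma is a knight" - this is TRUE because Uma is a knight.
- Uma (knight) says "At least one of us is a knight" - this is TRUE because Tara and Uma are knights.
- Eve (knave) says "Tara is a liar" - this is FALSE (a lie) because Tara is a knight.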